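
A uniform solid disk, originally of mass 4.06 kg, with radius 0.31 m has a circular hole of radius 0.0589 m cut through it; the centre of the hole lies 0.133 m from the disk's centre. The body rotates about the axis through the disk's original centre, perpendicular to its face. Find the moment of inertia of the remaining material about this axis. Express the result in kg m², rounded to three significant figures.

Unpierced body about its centre: I₀ = (1/2)MR² = (1/2)(4.06)(0.31)² = 0.19508 kg m².
The removed disk has mass m = M·(r/R)² = (4.06)(0.0589/0.31)² = 0.14657 kg (same uniform areal density).
Its moment of inertia about the rotation axis (parallel-axis theorem): I_hole = (1/2)mr² + md² = (1/2)(0.14657)(0.0589)² + (0.14657)(0.133)² = 0.0028468 kg m².
Treating the hole as negative mass, I = I₀ − I_hole = 0.19508 − 0.0028468 = 0.19224 kg m².

0.192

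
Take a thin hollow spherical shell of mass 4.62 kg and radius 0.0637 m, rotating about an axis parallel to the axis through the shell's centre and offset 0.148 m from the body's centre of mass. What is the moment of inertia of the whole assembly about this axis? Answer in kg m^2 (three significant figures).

0.114

I_cm = (2/3)MR² = (2/3)(4.62)(0.0637)² = 0.012498 kg m^2; centre at d = 0.148 m, so I = I_cm + Md² gives I = 0.012498 + (4.62)(0.148)² = 0.11369 kg m^2.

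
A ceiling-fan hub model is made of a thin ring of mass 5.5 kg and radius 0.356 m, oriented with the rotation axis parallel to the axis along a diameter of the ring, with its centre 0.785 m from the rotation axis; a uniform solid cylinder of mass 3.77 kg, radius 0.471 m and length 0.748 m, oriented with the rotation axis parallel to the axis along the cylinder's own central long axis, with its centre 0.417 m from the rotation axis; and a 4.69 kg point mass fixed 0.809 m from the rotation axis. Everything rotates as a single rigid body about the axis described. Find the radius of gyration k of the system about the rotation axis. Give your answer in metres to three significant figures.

Thin ring: I_cm = (1/2)MR² = (1/2)(5.5)(0.356)² = 0.34852 kg m^2; centre at d = 0.785 m, so the parallel axis theorem gives I = 0.34852 + (5.5)(0.785)² = 3.7378 kg m^2.
Solid cylinder: I_cm = (1/2)MR² = (1/2)(3.77)(0.471)² = 0.41817 kg m^2; centre at d = 0.417 m, so the parallel axis theorem gives I = 0.41817 + (3.77)(0.417)² = 1.0737 kg m^2.
Point mass: I_cm = 0; centre at d = 0.809 m, so the parallel axis theorem gives I = 0 + (4.69)(0.809)² = 3.0695 kg m^2.
Total I = 7.881 kg m^2; total mass M = 13.96 kg.
k = √(I/M) = √(7.881/13.96) = 0.75136 m.

0.751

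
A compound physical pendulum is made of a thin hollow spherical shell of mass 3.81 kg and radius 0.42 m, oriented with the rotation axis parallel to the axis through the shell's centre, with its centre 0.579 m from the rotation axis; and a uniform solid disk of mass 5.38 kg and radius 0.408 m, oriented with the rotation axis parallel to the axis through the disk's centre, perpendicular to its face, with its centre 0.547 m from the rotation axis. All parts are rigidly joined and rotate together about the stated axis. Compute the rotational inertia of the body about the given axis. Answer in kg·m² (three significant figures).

3.78

Spherical shell: I_cm = (2/3)MR² = (2/3)(3.81)(0.42)² = 0.44806 kg·m²; centre at d = 0.579 m, so the parallel axis theorem gives I = 0.44806 + (3.81)(0.579)² = 1.7253 kg·m².
Solid disk: I_cm = (1/2)MR² = (1/2)(5.38)(0.408)² = 0.44779 kg·m²; centre at d = 0.547 m, so the parallel axis theorem gives I = 0.44779 + (5.38)(0.547)² = 2.0575 kg·m².
Total I = 1.7253 + 2.0575 = 3.7829 kg·m².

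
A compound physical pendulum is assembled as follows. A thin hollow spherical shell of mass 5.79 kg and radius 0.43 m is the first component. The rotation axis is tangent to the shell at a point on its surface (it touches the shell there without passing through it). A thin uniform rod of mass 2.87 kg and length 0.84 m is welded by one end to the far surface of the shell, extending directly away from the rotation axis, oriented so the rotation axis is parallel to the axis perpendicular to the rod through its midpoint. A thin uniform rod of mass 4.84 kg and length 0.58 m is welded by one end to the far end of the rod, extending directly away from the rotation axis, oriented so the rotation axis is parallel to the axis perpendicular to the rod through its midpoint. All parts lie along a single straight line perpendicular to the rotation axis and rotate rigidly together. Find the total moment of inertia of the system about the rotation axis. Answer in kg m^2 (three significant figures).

Spherical shell: I_cm = (2/3)MR² = (2/3)(5.79)(0.43)² = 0.71371 kg m^2; centre at d = 0.43 m, so I = I_cm + Md² gives I = 0.71371 + (5.79)(0.43)² = 1.7843 kg m^2.
Thin rod: I_cm = (1/12)ML² = (1/12)(2.87)(0.84)² = 0.16876 kg m^2; centre at d = 0.43 + 0.43 + 0.42 = 1.28 m, so I = I_cm + Md² gives I = 0.16876 + (2.87)(1.28)² = 4.871 kg m^2.
Thin rod: I_cm = (1/12)ML² = (1/12)(4.84)(0.58)² = 0.13568 kg m^2; centre at d = 0.43 + 0.43 + 0.42 + 0.42 + 0.29 = 1.99 m, so I = I_cm + Md² gives I = 0.13568 + (4.84)(1.99)² = 19.303 kg m^2.
Total I = 1.7843 + 4.871 + 19.303 = 25.958 kg m^2.

26.0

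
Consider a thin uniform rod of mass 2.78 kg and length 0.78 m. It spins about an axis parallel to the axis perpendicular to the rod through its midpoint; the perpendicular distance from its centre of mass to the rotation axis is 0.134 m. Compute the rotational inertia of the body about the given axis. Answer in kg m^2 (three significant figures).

0.191

I_cm = (1/12)ML² = (1/12)(2.78)(0.78)² = 0.14095 kg m^2; centre at d = 0.134 m, so the parallel axis theorem gives I = 0.14095 + (2.78)(0.134)² = 0.19086 kg m^2.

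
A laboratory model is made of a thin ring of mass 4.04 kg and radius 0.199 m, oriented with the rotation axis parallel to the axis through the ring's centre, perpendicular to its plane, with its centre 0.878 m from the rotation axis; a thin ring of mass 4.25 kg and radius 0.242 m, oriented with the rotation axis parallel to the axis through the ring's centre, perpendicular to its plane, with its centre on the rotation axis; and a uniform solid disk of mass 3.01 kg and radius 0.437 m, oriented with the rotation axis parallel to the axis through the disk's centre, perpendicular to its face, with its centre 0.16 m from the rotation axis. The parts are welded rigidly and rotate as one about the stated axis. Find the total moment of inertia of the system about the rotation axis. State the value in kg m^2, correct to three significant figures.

3.89

Thin ring: I_cm = MR² = (4.04)(0.199)² = 0.15999 kg m^2; centre at d = 0.878 m, so the parallel axis theorem gives I = 0.15999 + (4.04)(0.878)² = 3.2744 kg m^2.
Thin ring: I_cm = MR² = (4.25)(0.242)² = 0.2489 kg m^2; axis through the centre, so I = 0.2489 kg m^2.
Solid disk: I_cm = (1/2)MR² = (1/2)(3.01)(0.437)² = 0.28741 kg m^2; centre at d = 0.16 m, so the parallel axis theorem gives I = 0.28741 + (3.01)(0.16)² = 0.36446 kg m^2.
Total I = 3.2744 + 0.2489 + 0.36446 = 3.8877 kg m^2.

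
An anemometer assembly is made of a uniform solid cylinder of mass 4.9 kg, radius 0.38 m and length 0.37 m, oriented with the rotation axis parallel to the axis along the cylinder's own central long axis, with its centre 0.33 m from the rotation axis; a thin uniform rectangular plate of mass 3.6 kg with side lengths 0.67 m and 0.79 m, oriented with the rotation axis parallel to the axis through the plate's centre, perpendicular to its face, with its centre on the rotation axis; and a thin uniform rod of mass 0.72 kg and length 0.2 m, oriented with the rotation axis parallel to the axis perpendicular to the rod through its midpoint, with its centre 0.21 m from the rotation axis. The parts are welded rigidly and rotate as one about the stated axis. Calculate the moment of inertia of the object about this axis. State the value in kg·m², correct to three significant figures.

1.24

Solid cylinder: I_cm = (1/2)MR² = (1/2)(4.9)(0.38)² = 0.35378 kg·m²; centre at d = 0.33 m, so I = I_cm + Md² gives I = 0.35378 + (4.9)(0.33)² = 0.88739 kg·m².
Rectangular plate: I_cm = (1/12)M(a²+b²) = (1/12)(3.6)[(0.67)² + (0.79)²] = 0.3219 kg·m²; axis through the centre, so I = 0.3219 kg·m².
Thin rod: I_cm = (1/12)ML² = (1/12)(0.72)(0.2)² = 0.0024 kg·m²; centre at d = 0.21 m, so I = I_cm + Md² gives I = 0.0024 + (0.72)(0.21)² = 0.034152 kg·m².
Total I = 0.88739 + 0.3219 + 0.034152 = 1.2434 kg·m².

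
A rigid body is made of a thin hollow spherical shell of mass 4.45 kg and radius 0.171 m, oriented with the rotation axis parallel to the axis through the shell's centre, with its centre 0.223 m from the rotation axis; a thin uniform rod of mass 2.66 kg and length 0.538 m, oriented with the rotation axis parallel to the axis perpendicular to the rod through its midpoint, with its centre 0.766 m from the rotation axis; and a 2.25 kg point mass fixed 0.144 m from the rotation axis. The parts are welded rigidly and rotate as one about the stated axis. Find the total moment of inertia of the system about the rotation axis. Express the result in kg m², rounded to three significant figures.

Spherical shell: I_cm = (2/3)MR² = (2/3)(4.45)(0.171)² = 0.086748 kg m²; centre at d = 0.223 m, so I = I_cm + Md² gives I = 0.086748 + (4.45)(0.223)² = 0.30804 kg m².
Thin rod: I_cm = (1/12)ML² = (1/12)(2.66)(0.538)² = 0.06416 kg m²; centre at d = 0.766 m, so I = I_cm + Md² gives I = 0.06416 + (2.66)(0.766)² = 1.6249 kg m².
Point mass: I_cm = 0; centre at d = 0.144 m, so I = I_cm + Md² gives I = 0 + (2.25)(0.144)² = 0.046656 kg m².
Total I = 0.30804 + 1.6249 + 0.046656 = 1.9796 kg m².

1.98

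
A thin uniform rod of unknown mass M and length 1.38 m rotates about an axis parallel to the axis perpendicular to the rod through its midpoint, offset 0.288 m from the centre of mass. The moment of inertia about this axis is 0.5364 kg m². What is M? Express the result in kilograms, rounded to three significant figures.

2.22

I = I_cm + Md² = (1/12)ML² + Md² = M·[0.0833333·(1.38)² + (0.288)²] = M·0.24164.
So M = 0.5364 / 0.24164 = 2.2198 kg.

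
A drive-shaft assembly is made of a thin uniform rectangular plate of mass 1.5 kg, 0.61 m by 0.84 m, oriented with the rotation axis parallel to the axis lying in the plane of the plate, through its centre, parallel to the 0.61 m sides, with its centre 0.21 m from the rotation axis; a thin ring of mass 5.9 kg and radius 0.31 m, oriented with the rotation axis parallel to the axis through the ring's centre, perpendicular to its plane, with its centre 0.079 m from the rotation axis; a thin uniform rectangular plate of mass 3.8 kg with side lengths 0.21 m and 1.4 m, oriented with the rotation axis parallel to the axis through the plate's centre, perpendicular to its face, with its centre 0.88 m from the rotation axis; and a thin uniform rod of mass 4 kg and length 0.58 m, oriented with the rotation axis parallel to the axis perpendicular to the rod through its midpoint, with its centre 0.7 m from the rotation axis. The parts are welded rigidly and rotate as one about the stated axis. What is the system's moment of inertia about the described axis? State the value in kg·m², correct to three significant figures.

6.41

Rectangular plate: I_cm = (1/12)Mb² = (1/12)(1.5)(0.84)² = 0.0882 kg·m²; centre at d = 0.21 m, so the parallel axis theorem gives I = 0.0882 + (1.5)(0.21)² = 0.15435 kg·m².
Thin ring: I_cm = MR² = (5.9)(0.31)² = 0.56699 kg·m²; centre at d = 0.079 m, so the parallel axis theorem gives I = 0.56699 + (5.9)(0.079)² = 0.60381 kg·m².
Rectangular plate: I_cm = (1/12)M(a²+b²) = (1/12)(3.8)[(0.21)² + (1.4)²] = 0.63463 kg·m²; centre at d = 0.88 m, so the parallel axis theorem gives I = 0.63463 + (3.8)(0.88)² = 3.5774 kg·m².
Thin rod: I_cm = (1/12)ML² = (1/12)(4)(0.58)² = 0.11213 kg·m²; centre at d = 0.7 m, so the parallel axis theorem gives I = 0.11213 + (4)(0.7)² = 2.0721 kg·m².
Total I = 0.15435 + 0.60381 + 3.5774 + 2.0721 = 6.4076 kg·m².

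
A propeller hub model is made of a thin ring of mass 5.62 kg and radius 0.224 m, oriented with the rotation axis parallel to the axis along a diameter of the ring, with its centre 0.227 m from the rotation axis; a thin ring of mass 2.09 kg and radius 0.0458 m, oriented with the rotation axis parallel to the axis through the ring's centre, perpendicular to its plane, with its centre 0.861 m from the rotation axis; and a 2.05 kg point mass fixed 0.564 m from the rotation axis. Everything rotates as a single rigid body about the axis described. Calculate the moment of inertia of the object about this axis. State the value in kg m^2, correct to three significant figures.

Thin ring: I_cm = (1/2)MR² = (1/2)(5.62)(0.224)² = 0.14099 kg m^2; centre at d = 0.227 m, so I = I_cm + Md² gives I = 0.14099 + (5.62)(0.227)² = 0.43059 kg m^2.
Thin ring: I_cm = MR² = (2.09)(0.0458)² = 0.0043841 kg m^2; centre at d = 0.861 m, so I = I_cm + Md² gives I = 0.0043841 + (2.09)(0.861)² = 1.5537 kg m^2.
Point mass: I_cm = 0; centre at d = 0.564 m, so I = I_cm + Md² gives I = 0 + (2.05)(0.564)² = 0.6521 kg m^2.
Total I = 0.43059 + 1.5537 + 0.6521 = 2.6364 kg m^2.

2.64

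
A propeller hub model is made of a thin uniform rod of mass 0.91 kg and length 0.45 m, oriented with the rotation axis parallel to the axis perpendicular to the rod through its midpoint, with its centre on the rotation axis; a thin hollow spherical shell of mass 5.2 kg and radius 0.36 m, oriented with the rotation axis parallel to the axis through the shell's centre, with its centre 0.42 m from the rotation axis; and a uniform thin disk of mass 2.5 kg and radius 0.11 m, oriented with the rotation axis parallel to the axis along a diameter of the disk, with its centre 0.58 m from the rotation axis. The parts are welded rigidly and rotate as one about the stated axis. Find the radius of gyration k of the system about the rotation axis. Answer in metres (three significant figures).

Thin rod: I_cm = (1/12)ML² = (1/12)(0.91)(0.45)² = 0.015356 kg·m²; axis through the centre, so I = 0.015356 kg·m².
Spherical shell: I_cm = (2/3)MR² = (2/3)(5.2)(0.36)² = 0.44928 kg·m²; centre at d = 0.42 m, so the parallel axis theorem gives I = 0.44928 + (5.2)(0.42)² = 1.3666 kg·m².
Thin disk: I_cm = (1/4)MR² = (1/4)(2.5)(0.11)² = 0.0075625 kg·m²; centre at d = 0.58 m, so the parallel axis theorem gives I = 0.0075625 + (2.5)(0.58)² = 0.84856 kg·m².
Total I = 2.2305 kg·m²; total mass M = 8.61 kg.
k = √(I/M) = √(2.2305/8.61) = 0.50898 m.

0.509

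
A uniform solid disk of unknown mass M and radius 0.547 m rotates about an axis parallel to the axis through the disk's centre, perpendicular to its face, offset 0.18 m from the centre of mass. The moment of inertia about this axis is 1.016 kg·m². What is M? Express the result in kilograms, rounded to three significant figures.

I = I_cm + Md² = (1/2)MR² + Md² = M·[0.5·(0.547)² + (0.18)²] = M·0.182.
So M = 1.016 / 0.182 = 5.5823 kg.

5.58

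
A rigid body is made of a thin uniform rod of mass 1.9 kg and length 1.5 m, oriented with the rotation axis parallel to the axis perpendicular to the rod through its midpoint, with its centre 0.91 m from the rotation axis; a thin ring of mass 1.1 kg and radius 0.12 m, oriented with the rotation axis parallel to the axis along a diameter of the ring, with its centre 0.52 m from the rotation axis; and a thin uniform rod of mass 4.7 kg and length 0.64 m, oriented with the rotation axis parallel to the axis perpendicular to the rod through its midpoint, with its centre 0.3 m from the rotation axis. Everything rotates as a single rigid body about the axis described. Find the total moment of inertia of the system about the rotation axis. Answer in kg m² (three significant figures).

Thin rod: I_cm = (1/12)ML² = (1/12)(1.9)(1.5)² = 0.35625 kg m²; centre at d = 0.91 m, so I = I_cm + Md² gives I = 0.35625 + (1.9)(0.91)² = 1.9296 kg m².
Thin ring: I_cm = (1/2)MR² = (1/2)(1.1)(0.12)² = 0.00792 kg m²; centre at d = 0.52 m, so I = I_cm + Md² gives I = 0.00792 + (1.1)(0.52)² = 0.30536 kg m².
Thin rod: I_cm = (1/12)ML² = (1/12)(4.7)(0.64)² = 0.16043 kg m²; centre at d = 0.3 m, so I = I_cm + Md² gives I = 0.16043 + (4.7)(0.3)² = 0.58343 kg m².
Total I = 1.9296 + 0.30536 + 0.58343 = 2.8184 kg m².

2.82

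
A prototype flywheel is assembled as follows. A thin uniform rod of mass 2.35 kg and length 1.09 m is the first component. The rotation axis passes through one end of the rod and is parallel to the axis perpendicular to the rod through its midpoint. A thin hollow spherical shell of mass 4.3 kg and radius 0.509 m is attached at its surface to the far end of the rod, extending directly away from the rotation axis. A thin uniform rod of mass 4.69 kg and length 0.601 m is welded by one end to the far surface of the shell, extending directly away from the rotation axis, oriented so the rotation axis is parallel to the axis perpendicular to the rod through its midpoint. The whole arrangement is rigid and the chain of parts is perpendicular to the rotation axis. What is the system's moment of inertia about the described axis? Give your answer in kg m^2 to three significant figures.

Thin rod: I_cm = (1/12)ML² = (1/12)(2.35)(1.09)² = 0.23267 kg m^2; centre at d = 0.545 m, so I = I_cm + Md² gives I = 0.23267 + (2.35)(0.545)² = 0.93068 kg m^2.
Spherical shell: I_cm = (2/3)MR² = (2/3)(4.3)(0.509)² = 0.7427 kg m^2; centre at d = 0.545 + 0.545 + 0.509 = 1.599 m, so I = I_cm + Md² gives I = 0.7427 + (4.3)(1.599)² = 11.737 kg m^2.
Thin rod: I_cm = (1/12)ML² = (1/12)(4.69)(0.601)² = 0.14117 kg m^2; centre at d = 0.545 + 0.545 + 0.509 + 0.509 + 0.3005 = 2.4085 m, so I = I_cm + Md² gives I = 0.14117 + (4.69)(2.4085)² = 27.347 kg m^2.
Total I = 0.93068 + 11.737 + 27.347 = 40.015 kg m^2.

40.0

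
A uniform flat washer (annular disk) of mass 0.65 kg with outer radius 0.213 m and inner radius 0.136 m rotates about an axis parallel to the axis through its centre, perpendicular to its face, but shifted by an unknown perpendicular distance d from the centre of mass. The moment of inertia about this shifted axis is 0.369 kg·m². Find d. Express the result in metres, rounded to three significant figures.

0.732

About the centre-of-mass axis, I_cm = (1/2)M(R²+r²) = (1/2)(0.65)[(0.213)² + (0.136)²] = 0.020756 kg·m².
Parallel axis theorem: I = I_cm + Md², so Md² = 0.369 − 0.020756 = 0.34824 kg·m².
d = √(0.34824 / 0.65) = 0.73196 m.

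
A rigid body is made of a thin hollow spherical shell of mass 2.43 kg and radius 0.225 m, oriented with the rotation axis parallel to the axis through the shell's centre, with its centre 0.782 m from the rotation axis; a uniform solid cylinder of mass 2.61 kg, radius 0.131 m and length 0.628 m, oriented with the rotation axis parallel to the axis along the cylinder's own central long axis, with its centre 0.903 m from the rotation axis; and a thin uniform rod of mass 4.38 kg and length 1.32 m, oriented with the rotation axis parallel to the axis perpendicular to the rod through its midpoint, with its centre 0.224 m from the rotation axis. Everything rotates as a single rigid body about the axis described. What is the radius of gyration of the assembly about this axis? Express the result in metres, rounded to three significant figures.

Spherical shell: I_cm = (2/3)MR² = (2/3)(2.43)(0.225)² = 0.082013 kg m²; centre at d = 0.782 m, so I = I_cm + Md² gives I = 0.082013 + (2.43)(0.782)² = 1.568 kg m².
Solid cylinder: I_cm = (1/2)MR² = (1/2)(2.61)(0.131)² = 0.022395 kg m²; centre at d = 0.903 m, so I = I_cm + Md² gives I = 0.022395 + (2.61)(0.903)² = 2.1506 kg m².
Thin rod: I_cm = (1/12)ML² = (1/12)(4.38)(1.32)² = 0.63598 kg m²; centre at d = 0.224 m, so I = I_cm + Md² gives I = 0.63598 + (4.38)(0.224)² = 0.85575 kg m².
Total I = 4.5744 kg m²; total mass M = 9.42 kg.
k = √(I/M) = √(4.5744/9.42) = 0.69685 m.

0.697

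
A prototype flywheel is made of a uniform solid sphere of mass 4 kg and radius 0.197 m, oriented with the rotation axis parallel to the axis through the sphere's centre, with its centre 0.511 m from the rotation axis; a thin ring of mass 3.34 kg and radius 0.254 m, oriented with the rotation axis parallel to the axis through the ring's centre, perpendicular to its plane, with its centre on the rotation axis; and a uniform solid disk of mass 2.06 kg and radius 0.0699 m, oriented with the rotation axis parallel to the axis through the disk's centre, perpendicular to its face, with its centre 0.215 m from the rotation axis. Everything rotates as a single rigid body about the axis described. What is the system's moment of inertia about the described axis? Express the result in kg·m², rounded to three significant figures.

1.42

Solid sphere: I_cm = (2/5)MR² = (2/5)(4)(0.197)² = 0.062094 kg·m²; centre at d = 0.511 m, so I = I_cm + Md² gives I = 0.062094 + (4)(0.511)² = 1.1066 kg·m².
Thin ring: I_cm = MR² = (3.34)(0.254)² = 0.21548 kg·m²; axis through the centre, so I = 0.21548 kg·m².
Solid disk: I_cm = (1/2)MR² = (1/2)(2.06)(0.0699)² = 0.0050326 kg·m²; centre at d = 0.215 m, so I = I_cm + Md² gives I = 0.0050326 + (2.06)(0.215)² = 0.10026 kg·m².
Total I = 1.1066 + 0.21548 + 0.10026 = 1.4223 kg·m².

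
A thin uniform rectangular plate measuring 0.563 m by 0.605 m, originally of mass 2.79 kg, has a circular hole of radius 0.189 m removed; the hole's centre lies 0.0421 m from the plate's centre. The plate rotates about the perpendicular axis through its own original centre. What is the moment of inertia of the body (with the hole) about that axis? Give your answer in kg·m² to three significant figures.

Unpierced body about its centre: I₀ = (1/12)M(a²+b²) = (1/12)(2.79)[(0.563)² + (0.605)²] = 0.1588 kg·m².
The removed disk has mass m = M·πr²/(ab) = (2.79)·π(0.189)²/(0.563·0.605) = 0.91921 kg (same uniform areal density).
Its moment of inertia about the rotation axis (parallel-axis theorem): I_hole = (1/2)mr² + md² = (1/2)(0.91921)(0.189)² + (0.91921)(0.0421)² = 0.018047 kg·m².
Treating the hole as negative mass, I = I₀ − I_hole = 0.1588 − 0.018047 = 0.14075 kg·m².

0.141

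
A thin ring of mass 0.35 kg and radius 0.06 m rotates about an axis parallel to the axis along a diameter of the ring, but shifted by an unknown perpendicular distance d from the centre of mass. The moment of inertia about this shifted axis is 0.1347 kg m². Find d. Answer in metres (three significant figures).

About the centre-of-mass axis, I_cm = (1/2)MR² = (1/2)(0.35)(0.06)² = 0.00063 kg m².
Parallel axis theorem: I = I_cm + Md², so Md² = 0.1347 − 0.00063 = 0.13407 kg m².
d = √(0.13407 / 0.35) = 0.61892 m.

0.619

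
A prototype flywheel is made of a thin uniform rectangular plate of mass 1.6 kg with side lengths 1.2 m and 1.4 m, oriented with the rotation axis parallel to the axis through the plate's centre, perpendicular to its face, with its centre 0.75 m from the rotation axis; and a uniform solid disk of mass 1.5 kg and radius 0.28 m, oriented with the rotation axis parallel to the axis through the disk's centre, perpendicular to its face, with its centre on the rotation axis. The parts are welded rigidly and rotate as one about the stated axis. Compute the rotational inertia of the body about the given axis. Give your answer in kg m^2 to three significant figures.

Rectangular plate: I_cm = (1/12)M(a²+b²) = (1/12)(1.6)[(1.2)² + (1.4)²] = 0.45333 kg m^2; centre at d = 0.75 m, so I = I_cm + Md² gives I = 0.45333 + (1.6)(0.75)² = 1.3533 kg m^2.
Solid disk: I_cm = (1/2)MR² = (1/2)(1.5)(0.28)² = 0.0588 kg m^2; axis through the centre, so I = 0.0588 kg m^2.
Total I = 1.3533 + 0.0588 = 1.4121 kg m^2.

1.41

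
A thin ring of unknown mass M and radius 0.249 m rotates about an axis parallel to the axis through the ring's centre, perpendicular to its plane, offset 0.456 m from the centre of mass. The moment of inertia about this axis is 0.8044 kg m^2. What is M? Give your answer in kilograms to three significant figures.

2.98

I = I_cm + Md² = MR² + Md² = M·[1·(0.249)² + (0.456)²] = M·0.26994.
So M = 0.8044 / 0.26994 = 2.98 kg.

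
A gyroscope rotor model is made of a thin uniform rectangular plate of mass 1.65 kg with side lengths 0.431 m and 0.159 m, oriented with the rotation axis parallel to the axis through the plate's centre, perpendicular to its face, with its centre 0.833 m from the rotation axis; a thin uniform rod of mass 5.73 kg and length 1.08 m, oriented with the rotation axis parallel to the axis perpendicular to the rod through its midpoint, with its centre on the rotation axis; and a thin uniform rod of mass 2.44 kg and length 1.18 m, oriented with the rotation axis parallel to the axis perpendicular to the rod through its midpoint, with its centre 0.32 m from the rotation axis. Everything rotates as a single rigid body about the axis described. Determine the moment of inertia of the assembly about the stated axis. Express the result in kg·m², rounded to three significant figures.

2.26

Rectangular plate: I_cm = (1/12)M(a²+b²) = (1/12)(1.65)[(0.431)² + (0.159)²] = 0.029018 kg·m²; centre at d = 0.833 m, so I = I_cm + Md² gives I = 0.029018 + (1.65)(0.833)² = 1.1739 kg·m².
Thin rod: I_cm = (1/12)ML² = (1/12)(5.73)(1.08)² = 0.55696 kg·m²; axis through the centre, so I = 0.55696 kg·m².
Thin rod: I_cm = (1/12)ML² = (1/12)(2.44)(1.18)² = 0.28312 kg·m²; centre at d = 0.32 m, so I = I_cm + Md² gives I = 0.28312 + (2.44)(0.32)² = 0.53298 kg·m².
Total I = 1.1739 + 0.55696 + 0.53298 = 2.2639 kg·m².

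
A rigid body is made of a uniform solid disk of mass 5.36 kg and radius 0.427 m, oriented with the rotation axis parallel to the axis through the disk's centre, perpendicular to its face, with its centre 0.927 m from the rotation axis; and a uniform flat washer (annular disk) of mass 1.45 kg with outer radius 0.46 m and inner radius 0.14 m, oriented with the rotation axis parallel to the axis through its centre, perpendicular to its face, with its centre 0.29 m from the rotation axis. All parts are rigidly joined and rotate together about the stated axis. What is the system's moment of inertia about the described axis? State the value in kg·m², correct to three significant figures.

Solid disk: I_cm = (1/2)MR² = (1/2)(5.36)(0.427)² = 0.48864 kg·m²; centre at d = 0.927 m, so the parallel axis theorem gives I = 0.48864 + (5.36)(0.927)² = 5.0946 kg·m².
Annular disk: I_cm = (1/2)M(R²+r²) = (1/2)(1.45)[(0.46)² + (0.14)²] = 0.16762 kg·m²; centre at d = 0.29 m, so the parallel axis theorem gives I = 0.16762 + (1.45)(0.29)² = 0.28957 kg·m².
Total I = 5.0946 + 0.28957 = 5.3842 kg·m².

5.38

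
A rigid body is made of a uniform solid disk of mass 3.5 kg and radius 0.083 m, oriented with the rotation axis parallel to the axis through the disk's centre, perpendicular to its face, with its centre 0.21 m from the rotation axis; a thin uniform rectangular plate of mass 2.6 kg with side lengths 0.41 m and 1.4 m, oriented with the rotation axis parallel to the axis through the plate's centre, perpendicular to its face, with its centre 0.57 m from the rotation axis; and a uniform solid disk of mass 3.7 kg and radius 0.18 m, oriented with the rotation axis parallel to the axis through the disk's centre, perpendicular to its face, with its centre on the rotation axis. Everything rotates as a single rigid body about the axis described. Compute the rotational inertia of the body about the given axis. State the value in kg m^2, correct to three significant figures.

1.53

Solid disk: I_cm = (1/2)MR² = (1/2)(3.5)(0.083)² = 0.012056 kg m^2; centre at d = 0.21 m, so the parallel axis theorem gives I = 0.012056 + (3.5)(0.21)² = 0.16641 kg m^2.
Rectangular plate: I_cm = (1/12)M(a²+b²) = (1/12)(2.6)[(0.41)² + (1.4)²] = 0.46109 kg m^2; centre at d = 0.57 m, so the parallel axis theorem gives I = 0.46109 + (2.6)(0.57)² = 1.3058 kg m^2.
Solid disk: I_cm = (1/2)MR² = (1/2)(3.7)(0.18)² = 0.05994 kg m^2; axis through the centre, so I = 0.05994 kg m^2.
Total I = 0.16641 + 1.3058 + 0.05994 = 1.5322 kg m^2.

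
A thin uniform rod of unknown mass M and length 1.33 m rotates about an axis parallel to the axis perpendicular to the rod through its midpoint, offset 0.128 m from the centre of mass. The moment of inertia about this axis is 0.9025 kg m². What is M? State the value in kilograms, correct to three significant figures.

I = I_cm + Md² = (1/12)ML² + Md² = M·[0.0833333·(1.33)² + (0.128)²] = M·0.16379.
So M = 0.9025 / 0.16379 = 5.51 kg.

5.51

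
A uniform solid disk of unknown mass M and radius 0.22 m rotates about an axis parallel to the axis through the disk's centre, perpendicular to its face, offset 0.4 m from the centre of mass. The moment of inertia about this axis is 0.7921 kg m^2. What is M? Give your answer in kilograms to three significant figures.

I = I_cm + Md² = (1/2)MR² + Md² = M·[0.5·(0.22)² + (0.4)²] = M·0.1842.
So M = 0.7921 / 0.1842 = 4.3002 kg.

4.30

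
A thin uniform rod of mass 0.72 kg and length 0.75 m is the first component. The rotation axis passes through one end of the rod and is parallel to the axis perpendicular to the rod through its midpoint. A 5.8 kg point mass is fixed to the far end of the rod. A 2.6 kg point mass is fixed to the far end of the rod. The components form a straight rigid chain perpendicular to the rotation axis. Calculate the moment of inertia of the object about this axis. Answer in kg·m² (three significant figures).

Thin rod: I_cm = (1/12)ML² = (1/12)(0.72)(0.75)² = 0.03375 kg·m²; centre at d = 0.375 m, so the parallel axis theorem gives I = 0.03375 + (0.72)(0.375)² = 0.135 kg·m².
Point mass: I_cm = 0; centre at d = 0.375 + 0.375 = 0.75 m, so the parallel axis theorem gives I = 0 + (5.8)(0.75)² = 3.2625 kg·m².
Point mass: I_cm = 0; centre at d = 0.375 + 0.375 = 0.75 m, so the parallel axis theorem gives I = 0 + (2.6)(0.75)² = 1.4625 kg·m².
Total I = 0.135 + 3.2625 + 1.4625 = 4.86 kg·m².

4.86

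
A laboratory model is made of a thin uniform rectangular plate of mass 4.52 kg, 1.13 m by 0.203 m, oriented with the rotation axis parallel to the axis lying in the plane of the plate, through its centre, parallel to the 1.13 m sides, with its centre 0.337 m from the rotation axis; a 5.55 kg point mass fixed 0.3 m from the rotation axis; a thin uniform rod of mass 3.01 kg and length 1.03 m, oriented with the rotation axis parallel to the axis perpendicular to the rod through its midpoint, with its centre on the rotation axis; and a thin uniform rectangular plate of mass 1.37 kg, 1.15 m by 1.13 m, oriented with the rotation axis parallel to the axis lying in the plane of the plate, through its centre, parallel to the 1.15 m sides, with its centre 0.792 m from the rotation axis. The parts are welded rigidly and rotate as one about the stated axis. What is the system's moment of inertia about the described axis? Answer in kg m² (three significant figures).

Rectangular plate: I_cm = (1/12)Mb² = (1/12)(4.52)(0.203)² = 0.015522 kg m²; centre at d = 0.337 m, so the parallel axis theorem gives I = 0.015522 + (4.52)(0.337)² = 0.52885 kg m².
Point mass: I_cm = 0; centre at d = 0.3 m, so the parallel axis theorem gives I = 0 + (5.55)(0.3)² = 0.4995 kg m².
Thin rod: I_cm = (1/12)ML² = (1/12)(3.01)(1.03)² = 0.26611 kg m²; axis through the centre, so I = 0.26611 kg m².
Rectangular plate: I_cm = (1/12)Mb² = (1/12)(1.37)(1.13)² = 0.14578 kg m²; centre at d = 0.792 m, so the parallel axis theorem gives I = 0.14578 + (1.37)(0.792)² = 1.0051 kg m².
Total I = 0.52885 + 0.4995 + 0.26611 + 1.0051 = 2.2996 kg m².

2.30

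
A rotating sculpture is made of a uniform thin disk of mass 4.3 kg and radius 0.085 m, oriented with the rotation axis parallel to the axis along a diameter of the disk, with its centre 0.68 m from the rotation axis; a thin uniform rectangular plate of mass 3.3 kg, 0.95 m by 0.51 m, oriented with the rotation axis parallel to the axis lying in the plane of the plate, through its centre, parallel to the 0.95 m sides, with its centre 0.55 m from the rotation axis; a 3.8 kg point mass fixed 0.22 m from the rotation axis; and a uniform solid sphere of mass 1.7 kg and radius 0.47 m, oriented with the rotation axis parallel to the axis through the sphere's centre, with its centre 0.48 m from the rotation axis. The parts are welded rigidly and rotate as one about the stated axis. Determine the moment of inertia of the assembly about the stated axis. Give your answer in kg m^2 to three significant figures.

3.79

Thin disk: I_cm = (1/4)MR² = (1/4)(4.3)(0.085)² = 0.0077669 kg m^2; centre at d = 0.68 m, so I = I_cm + Md² gives I = 0.0077669 + (4.3)(0.68)² = 1.9961 kg m^2.
Rectangular plate: I_cm = (1/12)Mb² = (1/12)(3.3)(0.51)² = 0.071527 kg m^2; centre at d = 0.55 m, so I = I_cm + Md² gives I = 0.071527 + (3.3)(0.55)² = 1.0698 kg m^2.
Point mass: I_cm = 0; centre at d = 0.22 m, so I = I_cm + Md² gives I = 0 + (3.8)(0.22)² = 0.18392 kg m^2.
Solid sphere: I_cm = (2/5)MR² = (2/5)(1.7)(0.47)² = 0.15021 kg m^2; centre at d = 0.48 m, so I = I_cm + Md² gives I = 0.15021 + (1.7)(0.48)² = 0.54189 kg m^2.
Total I = 1.9961 + 1.0698 + 0.18392 + 0.54189 = 3.7917 kg m^2.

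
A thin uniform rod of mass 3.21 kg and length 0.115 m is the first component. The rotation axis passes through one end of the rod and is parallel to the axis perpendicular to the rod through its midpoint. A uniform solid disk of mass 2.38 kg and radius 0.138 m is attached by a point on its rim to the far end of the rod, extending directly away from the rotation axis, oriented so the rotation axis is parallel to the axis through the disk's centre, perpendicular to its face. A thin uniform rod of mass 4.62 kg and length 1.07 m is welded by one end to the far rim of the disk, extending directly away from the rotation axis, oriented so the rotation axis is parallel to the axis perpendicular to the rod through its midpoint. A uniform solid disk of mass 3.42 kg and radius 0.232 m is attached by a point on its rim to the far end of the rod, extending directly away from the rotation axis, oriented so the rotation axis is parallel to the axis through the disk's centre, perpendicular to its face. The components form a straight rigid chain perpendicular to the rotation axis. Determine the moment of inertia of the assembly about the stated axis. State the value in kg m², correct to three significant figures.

14.5

Thin rod: I_cm = (1/12)ML² = (1/12)(3.21)(0.115)² = 0.0035377 kg m²; centre at d = 0.0575 m, so the parallel axis theorem gives I = 0.0035377 + (3.21)(0.0575)² = 0.014151 kg m².
Solid disk: I_cm = (1/2)MR² = (1/2)(2.38)(0.138)² = 0.022662 kg m²; centre at d = 0.0575 + 0.0575 + 0.138 = 0.253 m, so the parallel axis theorem gives I = 0.022662 + (2.38)(0.253)² = 0.175 kg m².
Thin rod: I_cm = (1/12)ML² = (1/12)(4.62)(1.07)² = 0.44079 kg m²; centre at d = 0.0575 + 0.0575 + 0.138 + 0.138 + 0.535 = 0.926 m, so the parallel axis theorem gives I = 0.44079 + (4.62)(0.926)² = 4.4023 kg m².
Solid disk: I_cm = (1/2)MR² = (1/2)(3.42)(0.232)² = 0.092039 kg m²; centre at d = 0.0575 + 0.0575 + 0.138 + 0.138 + 0.535 + 0.535 + 0.232 = 1.693 m, so the parallel axis theorem gives I = 0.092039 + (3.42)(1.693)² = 9.8946 kg m².
Total I = 0.014151 + 0.175 + 4.4023 + 9.8946 = 14.486 kg m².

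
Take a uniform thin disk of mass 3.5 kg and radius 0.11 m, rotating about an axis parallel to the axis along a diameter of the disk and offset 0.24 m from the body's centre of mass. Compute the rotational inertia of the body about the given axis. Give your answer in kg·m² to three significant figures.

0.212

I_cm = (1/4)MR² = (1/4)(3.5)(0.11)² = 0.010587 kg·m²; centre at d = 0.24 m, so I = I_cm + Md² gives I = 0.010587 + (3.5)(0.24)² = 0.21219 kg·m².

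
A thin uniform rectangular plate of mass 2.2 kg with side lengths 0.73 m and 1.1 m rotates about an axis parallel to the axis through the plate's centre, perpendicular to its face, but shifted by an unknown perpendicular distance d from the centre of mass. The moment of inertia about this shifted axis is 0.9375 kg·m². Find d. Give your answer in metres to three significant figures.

0.530

About the centre-of-mass axis, I_cm = (1/12)M(a²+b²) = (1/12)(2.2)[(0.73)² + (1.1)²] = 0.31953 kg·m².
Parallel axis theorem: I = I_cm + Md², so Md² = 0.9375 − 0.31953 = 0.61797 kg·m².
d = √(0.61797 / 2.2) = 0.52999 m.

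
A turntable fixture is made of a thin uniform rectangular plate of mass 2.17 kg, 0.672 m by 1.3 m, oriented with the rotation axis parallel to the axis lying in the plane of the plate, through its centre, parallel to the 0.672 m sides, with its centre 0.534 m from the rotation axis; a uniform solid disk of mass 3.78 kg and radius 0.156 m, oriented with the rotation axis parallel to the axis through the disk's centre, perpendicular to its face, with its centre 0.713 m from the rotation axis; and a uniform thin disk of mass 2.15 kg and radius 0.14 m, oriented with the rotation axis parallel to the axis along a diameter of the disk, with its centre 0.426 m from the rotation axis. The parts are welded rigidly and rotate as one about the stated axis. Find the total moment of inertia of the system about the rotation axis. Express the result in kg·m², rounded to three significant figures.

Rectangular plate: I_cm = (1/12)Mb² = (1/12)(2.17)(1.3)² = 0.30561 kg·m²; centre at d = 0.534 m, so I = I_cm + Md² gives I = 0.30561 + (2.17)(0.534)² = 0.9244 kg·m².
Solid disk: I_cm = (1/2)MR² = (1/2)(3.78)(0.156)² = 0.045995 kg·m²; centre at d = 0.713 m, so I = I_cm + Md² gives I = 0.045995 + (3.78)(0.713)² = 1.9676 kg·m².
Thin disk: I_cm = (1/4)MR² = (1/4)(2.15)(0.14)² = 0.010535 kg·m²; centre at d = 0.426 m, so I = I_cm + Md² gives I = 0.010535 + (2.15)(0.426)² = 0.40071 kg·m².
Total I = 0.9244 + 1.9676 + 0.40071 = 3.2927 kg·m².

3.29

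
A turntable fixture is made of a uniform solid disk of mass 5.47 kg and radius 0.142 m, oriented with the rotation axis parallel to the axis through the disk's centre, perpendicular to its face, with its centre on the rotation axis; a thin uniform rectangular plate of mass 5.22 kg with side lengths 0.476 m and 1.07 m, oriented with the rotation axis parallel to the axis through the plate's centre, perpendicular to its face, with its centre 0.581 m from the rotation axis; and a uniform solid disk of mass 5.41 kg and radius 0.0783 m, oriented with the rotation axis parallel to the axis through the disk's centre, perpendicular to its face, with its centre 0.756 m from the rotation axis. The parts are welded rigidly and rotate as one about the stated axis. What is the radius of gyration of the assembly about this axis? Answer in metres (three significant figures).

0.586

Solid disk: I_cm = (1/2)MR² = (1/2)(5.47)(0.142)² = 0.055149 kg·m²; axis through the centre, so I = 0.055149 kg·m².
Rectangular plate: I_cm = (1/12)M(a²+b²) = (1/12)(5.22)[(0.476)² + (1.07)²] = 0.59659 kg·m²; centre at d = 0.581 m, so I = I_cm + Md² gives I = 0.59659 + (5.22)(0.581)² = 2.3587 kg·m².
Solid disk: I_cm = (1/2)MR² = (1/2)(5.41)(0.0783)² = 0.016584 kg·m²; centre at d = 0.756 m, so I = I_cm + Md² gives I = 0.016584 + (5.41)(0.756)² = 3.1086 kg·m².
Total I = 5.5224 kg·m²; total mass M = 16.1 kg.
k = √(I/M) = √(5.5224/16.1) = 0.58567 m.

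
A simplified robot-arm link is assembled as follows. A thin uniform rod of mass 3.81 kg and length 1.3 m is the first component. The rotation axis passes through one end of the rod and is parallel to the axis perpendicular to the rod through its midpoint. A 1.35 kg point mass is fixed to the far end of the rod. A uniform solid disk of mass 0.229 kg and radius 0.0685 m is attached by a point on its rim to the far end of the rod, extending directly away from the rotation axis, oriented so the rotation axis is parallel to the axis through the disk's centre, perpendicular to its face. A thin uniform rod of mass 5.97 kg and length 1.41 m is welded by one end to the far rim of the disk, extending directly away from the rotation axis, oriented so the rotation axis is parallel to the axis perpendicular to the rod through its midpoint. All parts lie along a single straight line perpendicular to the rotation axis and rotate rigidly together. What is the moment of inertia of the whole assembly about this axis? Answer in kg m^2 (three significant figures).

33.2

Thin rod: I_cm = (1/12)ML² = (1/12)(3.81)(1.3)² = 0.53658 kg m^2; centre at d = 0.65 m, so the parallel axis theorem gives I = 0.53658 + (3.81)(0.65)² = 2.1463 kg m^2.
Point mass: I_cm = 0; centre at d = 0.65 + 0.65 = 1.3 m, so the parallel axis theorem gives I = 0 + (1.35)(1.3)² = 2.2815 kg m^2.
Solid disk: I_cm = (1/2)MR² = (1/2)(0.229)(0.0685)² = 0.00053726 kg m^2; centre at d = 0.65 + 0.65 + 0.0685 = 1.3685 m, so the parallel axis theorem gives I = 0.00053726 + (0.229)(1.3685)² = 0.42941 kg m^2.
Thin rod: I_cm = (1/12)ML² = (1/12)(5.97)(1.41)² = 0.98908 kg m^2; centre at d = 0.65 + 0.65 + 0.0685 + 0.0685 + 0.705 = 2.142 m, so the parallel axis theorem gives I = 0.98908 + (5.97)(2.142)² = 28.38 kg m^2.
Total I = 2.1463 + 2.2815 + 0.42941 + 28.38 = 33.238 kg m^2.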